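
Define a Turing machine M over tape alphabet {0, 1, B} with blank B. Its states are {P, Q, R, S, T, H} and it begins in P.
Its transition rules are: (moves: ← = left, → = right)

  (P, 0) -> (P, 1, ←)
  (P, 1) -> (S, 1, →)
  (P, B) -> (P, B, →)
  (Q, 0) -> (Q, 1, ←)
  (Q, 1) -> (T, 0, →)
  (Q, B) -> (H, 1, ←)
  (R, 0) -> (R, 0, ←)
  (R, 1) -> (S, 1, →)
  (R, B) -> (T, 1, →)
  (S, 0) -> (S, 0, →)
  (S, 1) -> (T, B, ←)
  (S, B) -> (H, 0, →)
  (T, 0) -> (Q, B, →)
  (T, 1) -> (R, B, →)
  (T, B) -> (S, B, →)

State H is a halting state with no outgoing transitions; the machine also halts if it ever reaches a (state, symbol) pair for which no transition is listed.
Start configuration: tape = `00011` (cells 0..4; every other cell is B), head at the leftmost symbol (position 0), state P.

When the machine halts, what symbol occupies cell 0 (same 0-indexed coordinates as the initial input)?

P | B[0]0011   read 0 → write 1, move ←, go to P
P | [B]10011   read B → write B, move →, go to P
P | B[1]0011   read 1 → write 1, move →, go to S
S | B1[0]011   read 0 → write 0, move →, go to S
S | B10[0]11   read 0 → write 0, move →, go to S
S | B100[1]1   read 1 → write B, move ←, go to T
T | B10[0]B1   read 0 → write B, move →, go to Q
Q | B10B[B]1   read B → write 1, move ←, go to H
H | B10[B]11
Cell 0 holds 1 when M halts.

1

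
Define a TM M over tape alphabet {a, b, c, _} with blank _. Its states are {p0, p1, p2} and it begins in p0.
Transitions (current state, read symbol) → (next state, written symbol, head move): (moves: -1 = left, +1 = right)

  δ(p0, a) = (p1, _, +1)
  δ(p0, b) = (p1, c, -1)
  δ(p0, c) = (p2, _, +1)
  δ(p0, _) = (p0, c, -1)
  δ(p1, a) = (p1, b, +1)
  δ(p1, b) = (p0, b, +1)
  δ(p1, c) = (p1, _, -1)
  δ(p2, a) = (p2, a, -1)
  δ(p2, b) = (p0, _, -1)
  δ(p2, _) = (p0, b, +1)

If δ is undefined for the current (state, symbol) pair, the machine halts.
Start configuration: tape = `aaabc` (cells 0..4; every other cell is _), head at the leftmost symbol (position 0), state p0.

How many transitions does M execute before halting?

state=p0 head=0 tape=[a]aabc__   (p0,a)→(p1,_,+1)
state=p1 head=1 tape=_[a]abc__   (p1,a)→(p1,b,+1)
state=p1 head=2 tape=_b[a]bc__   (p1,a)→(p1,b,+1)
state=p1 head=3 tape=_bb[b]c__   (p1,b)→(p0,b,+1)
state=p0 head=4 tape=_bbb[c]__   (p0,c)→(p2,_,+1)
state=p2 head=5 tape=_bbb_[_]_   (p2,_)→(p0,b,+1)
state=p0 head=6 tape=_bbb_b[_]   (p0,_)→(p0,c,-1)
state=p0 head=5 tape=_bbb_[b]c   (p0,b)→(p1,c,-1)
state=p1 head=4 tape=_bbb[_]cc
M halts after 8 transitions.

8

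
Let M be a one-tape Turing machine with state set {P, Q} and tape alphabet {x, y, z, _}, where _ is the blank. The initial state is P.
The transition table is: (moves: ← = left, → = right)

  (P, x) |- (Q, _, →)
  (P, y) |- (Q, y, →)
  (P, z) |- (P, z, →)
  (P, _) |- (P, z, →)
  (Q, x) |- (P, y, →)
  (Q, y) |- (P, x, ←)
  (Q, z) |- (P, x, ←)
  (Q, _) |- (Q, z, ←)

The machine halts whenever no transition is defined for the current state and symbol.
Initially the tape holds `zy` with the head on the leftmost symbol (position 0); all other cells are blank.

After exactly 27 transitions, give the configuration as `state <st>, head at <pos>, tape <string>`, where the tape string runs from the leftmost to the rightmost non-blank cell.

state P, head at 3, tape zzzxz

state=P head=0 tape=[z]y___   (P,z)→(P,z,→)
state=P head=1 tape=z[y]___   (P,y)→(Q,y,→)
state=Q head=2 tape=zy[_]__   (Q,_)→(Q,z,←)
state=Q head=1 tape=z[y]z__   (Q,y)→(P,x,←)
state=P head=0 tape=[z]xz__   (P,z)→(P,z,→)
state=P head=1 tape=z[x]z__   (P,x)→(Q,_,→)
state=Q head=2 tape=z_[z]__   (Q,z)→(P,x,←)
state=P head=1 tape=z[_]x__   (P,_)→(P,z,→)
state=P head=2 tape=zz[x]__   (P,x)→(Q,_,→)
state=Q head=3 tape=zz_[_]_   (Q,_)→(Q,z,←)
state=Q head=2 tape=zz[_]z_   (Q,_)→(Q,z,←)
state=Q head=1 tape=z[z]zz_   (Q,z)→(P,x,←)
state=P head=0 tape=[z]xzz_   (P,z)→(P,z,→)
state=P head=1 tape=z[x]zz_   (P,x)→(Q,_,→)
state=Q head=2 tape=z_[z]z_   (Q,z)→(P,x,←)
state=P head=1 tape=z[_]xz_   (P,_)→(P,z,→)
state=P head=2 tape=zz[x]z_   (P,x)→(Q,_,→)
state=Q head=3 tape=zz_[z]_   (Q,z)→(P,x,←)
state=P head=2 tape=zz[_]x_   (P,_)→(P,z,→)
state=P head=3 tape=zzz[x]_   (P,x)→(Q,_,→)
state=Q head=4 tape=zzz_[_]   (Q,_)→(Q,z,←)
state=Q head=3 tape=zzz[_]z   (Q,_)→(Q,z,←)
state=Q head=2 tape=zz[z]zz   (Q,z)→(P,x,←)
state=P head=1 tape=z[z]xzz   (P,z)→(P,z,→)
state=P head=2 tape=zz[x]zz   (P,x)→(Q,_,→)
state=Q head=3 tape=zz_[z]z   (Q,z)→(P,x,←)
state=P head=2 tape=zz[_]xz   (P,_)→(P,z,→)
state=P head=3 tape=zzz[x]z
After 27 steps: state P, head at 3, tape zzzxz.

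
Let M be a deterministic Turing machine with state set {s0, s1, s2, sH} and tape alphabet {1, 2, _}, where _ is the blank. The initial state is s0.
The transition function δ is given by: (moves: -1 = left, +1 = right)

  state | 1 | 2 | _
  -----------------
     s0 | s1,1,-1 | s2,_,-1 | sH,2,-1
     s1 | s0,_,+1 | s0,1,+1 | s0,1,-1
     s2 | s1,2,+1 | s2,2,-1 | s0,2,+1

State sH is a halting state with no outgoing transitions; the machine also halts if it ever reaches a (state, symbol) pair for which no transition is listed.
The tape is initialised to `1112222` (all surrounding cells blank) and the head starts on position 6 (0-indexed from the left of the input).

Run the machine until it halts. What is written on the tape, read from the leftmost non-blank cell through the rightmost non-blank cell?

state=s0 head=6 tape=111222[2]   (s0,2)→(s2,_,-1)
state=s2 head=5 tape=11122[2]_   (s2,2)→(s2,2,-1)
state=s2 head=4 tape=1112[2]2_   (s2,2)→(s2,2,-1)
state=s2 head=3 tape=111[2]22_   (s2,2)→(s2,2,-1)
state=s2 head=2 tape=11[1]222_   (s2,1)→(s1,2,+1)
state=s1 head=3 tape=112[2]22_   (s1,2)→(s0,1,+1)
state=s0 head=4 tape=1121[2]2_   (s0,2)→(s2,_,-1)
state=s2 head=3 tape=112[1]_2_   (s2,1)→(s1,2,+1)
state=s1 head=4 tape=1122[_]2_   (s1,_)→(s0,1,-1)
state=s0 head=3 tape=112[2]12_   (s0,2)→(s2,_,-1)
state=s2 head=2 tape=11[2]_12_   (s2,2)→(s2,2,-1)
state=s2 head=1 tape=1[1]2_12_   (s2,1)→(s1,2,+1)
state=s1 head=2 tape=12[2]_12_   (s1,2)→(s0,1,+1)
state=s0 head=3 tape=121[_]12_   (s0,_)→(sH,2,-1)
state=sH head=2 tape=12[1]212_
The non-blank tape span at halt is 121212.

121212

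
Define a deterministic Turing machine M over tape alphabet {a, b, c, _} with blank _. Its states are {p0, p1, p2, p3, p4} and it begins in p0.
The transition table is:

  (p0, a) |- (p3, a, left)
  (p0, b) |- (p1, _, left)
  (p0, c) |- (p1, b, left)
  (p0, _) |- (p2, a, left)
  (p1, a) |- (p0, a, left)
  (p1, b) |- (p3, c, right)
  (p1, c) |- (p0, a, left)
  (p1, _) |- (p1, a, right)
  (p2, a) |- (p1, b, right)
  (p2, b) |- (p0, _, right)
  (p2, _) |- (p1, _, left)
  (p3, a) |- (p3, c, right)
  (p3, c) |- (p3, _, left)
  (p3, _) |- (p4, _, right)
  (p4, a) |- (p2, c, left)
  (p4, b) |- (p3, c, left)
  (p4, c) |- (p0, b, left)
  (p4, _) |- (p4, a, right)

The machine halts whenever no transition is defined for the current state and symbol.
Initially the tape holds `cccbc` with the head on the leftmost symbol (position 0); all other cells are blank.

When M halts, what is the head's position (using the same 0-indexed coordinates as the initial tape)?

p0 | ____[c]ccbc   read c → write b, move left, go to p1
p1 | ___[_]bccbc   read _ → write a, move right, go to p1
p1 | ___a[b]ccbc   read b → write c, move right, go to p3
p3 | ___ac[c]cbc   read c → write _, move left, go to p3
p3 | ___a[c]_cbc   read c → write _, move left, go to p3
p3 | ___[a]__cbc   read a → write c, move right, go to p3
p3 | ___c[_]_cbc   read _ → write _, move right, go to p4
p4 | ___c_[_]cbc   read _ → write a, move right, go to p4
p4 | ___c_a[c]bc   read c → write b, move left, go to p0
p0 | ___c_[a]bbc   read a → write a, move left, go to p3
p3 | ___c[_]abbc   read _ → write _, move right, go to p4
p4 | ___c_[a]bbc   read a → write c, move left, go to p2
p2 | ___c[_]cbbc   read _ → write _, move left, go to p1
p1 | ___[c]_cbbc   read c → write a, move left, go to p0
p0 | __[_]a_cbbc   read _ → write a, move left, go to p2
p2 | _[_]aa_cbbc   read _ → write _, move left, go to p1
p1 | [_]_aa_cbbc   read _ → write a, move right, go to p1
p1 | a[_]aa_cbbc   read _ → write a, move right, go to p1
p1 | aa[a]a_cbbc   read a → write a, move left, go to p0
p0 | a[a]aa_cbbc   read a → write a, move left, go to p3
p3 | [a]aaa_cbbc   read a → write c, move right, go to p3
p3 | c[a]aa_cbbc   read a → write c, move right, go to p3
p3 | cc[a]a_cbbc   read a → write c, move right, go to p3
p3 | ccc[a]_cbbc   read a → write c, move right, go to p3
p3 | cccc[_]cbbc   read _ → write _, move right, go to p4
p4 | cccc_[c]bbc   read c → write b, move left, go to p0
p0 | cccc[_]bbbc   read _ → write a, move left, go to p2
p2 | ccc[c]abbbc
At halt the head is at cell -1.

-1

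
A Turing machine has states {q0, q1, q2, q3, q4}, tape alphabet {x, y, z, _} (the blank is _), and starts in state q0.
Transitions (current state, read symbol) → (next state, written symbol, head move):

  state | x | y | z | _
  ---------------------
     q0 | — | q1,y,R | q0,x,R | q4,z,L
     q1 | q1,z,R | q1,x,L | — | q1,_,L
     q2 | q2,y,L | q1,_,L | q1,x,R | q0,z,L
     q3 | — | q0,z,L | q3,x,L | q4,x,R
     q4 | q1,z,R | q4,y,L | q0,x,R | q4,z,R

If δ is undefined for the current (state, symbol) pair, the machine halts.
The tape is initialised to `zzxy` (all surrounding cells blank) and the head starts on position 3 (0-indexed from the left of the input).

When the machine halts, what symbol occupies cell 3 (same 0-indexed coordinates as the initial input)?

state=q0 head=3 tape=zzx[y]_   (q0,y)→(q1,y,R)
state=q1 head=4 tape=zzxy[_]   (q1,_)→(q1,_,L)
state=q1 head=3 tape=zzx[y]_   (q1,y)→(q1,x,L)
state=q1 head=2 tape=zz[x]x_   (q1,x)→(q1,z,R)
state=q1 head=3 tape=zzz[x]_   (q1,x)→(q1,z,R)
state=q1 head=4 tape=zzzz[_]   (q1,_)→(q1,_,L)
state=q1 head=3 tape=zzz[z]_
Cell 3 holds z when M halts.

z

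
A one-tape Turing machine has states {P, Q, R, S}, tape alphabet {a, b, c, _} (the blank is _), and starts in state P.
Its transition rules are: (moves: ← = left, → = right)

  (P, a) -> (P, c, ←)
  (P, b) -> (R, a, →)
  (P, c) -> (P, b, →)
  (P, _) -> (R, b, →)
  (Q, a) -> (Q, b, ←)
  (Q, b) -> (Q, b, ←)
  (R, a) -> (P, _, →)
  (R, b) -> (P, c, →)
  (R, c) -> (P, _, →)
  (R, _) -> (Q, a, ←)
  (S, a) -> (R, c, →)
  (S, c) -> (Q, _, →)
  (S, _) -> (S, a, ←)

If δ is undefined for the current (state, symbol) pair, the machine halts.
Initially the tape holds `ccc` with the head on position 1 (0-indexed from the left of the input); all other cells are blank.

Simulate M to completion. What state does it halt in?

Q

state=P head=1 tape=c[c]c__   (P,c)→(P,b,→)
state=P head=2 tape=cb[c]__   (P,c)→(P,b,→)
state=P head=3 tape=cbb[_]_   (P,_)→(R,b,→)
state=R head=4 tape=cbbb[_]   (R,_)→(Q,a,←)
state=Q head=3 tape=cbb[b]a   (Q,b)→(Q,b,←)
state=Q head=2 tape=cb[b]ba   (Q,b)→(Q,b,←)
state=Q head=1 tape=c[b]bba   (Q,b)→(Q,b,←)
state=Q head=0 tape=[c]bbba
No transition is defined for (Q, c); M halts in state Q.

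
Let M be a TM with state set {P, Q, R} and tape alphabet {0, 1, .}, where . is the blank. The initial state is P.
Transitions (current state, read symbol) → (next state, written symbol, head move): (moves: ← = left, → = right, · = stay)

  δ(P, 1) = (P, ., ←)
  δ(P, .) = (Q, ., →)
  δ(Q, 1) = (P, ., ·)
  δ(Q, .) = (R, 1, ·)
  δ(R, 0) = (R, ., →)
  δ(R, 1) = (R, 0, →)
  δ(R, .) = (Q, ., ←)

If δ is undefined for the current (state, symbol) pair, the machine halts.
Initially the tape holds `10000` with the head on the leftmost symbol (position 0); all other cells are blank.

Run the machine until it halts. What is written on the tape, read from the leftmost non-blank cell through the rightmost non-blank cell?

state=P head=0 tape=.[1]0000.   (P,1)→(P,.,←)
state=P head=-1 tape=[.].0000.   (P,.)→(Q,.,→)
state=Q head=0 tape=.[.]0000.   (Q,.)→(R,1,·)
state=R head=0 tape=.[1]0000.   (R,1)→(R,0,→)
state=R head=1 tape=.0[0]000.   (R,0)→(R,.,→)
state=R head=2 tape=.0.[0]00.   (R,0)→(R,.,→)
state=R head=3 tape=.0..[0]0.   (R,0)→(R,.,→)
state=R head=4 tape=.0...[0].   (R,0)→(R,.,→)
state=R head=5 tape=.0....[.]   (R,.)→(Q,.,←)
state=Q head=4 tape=.0...[.].   (Q,.)→(R,1,·)
state=R head=4 tape=.0...[1].   (R,1)→(R,0,→)
state=R head=5 tape=.0...0[.]   (R,.)→(Q,.,←)
state=Q head=4 tape=.0...[0].
The non-blank tape span at halt is 0...0.

0...0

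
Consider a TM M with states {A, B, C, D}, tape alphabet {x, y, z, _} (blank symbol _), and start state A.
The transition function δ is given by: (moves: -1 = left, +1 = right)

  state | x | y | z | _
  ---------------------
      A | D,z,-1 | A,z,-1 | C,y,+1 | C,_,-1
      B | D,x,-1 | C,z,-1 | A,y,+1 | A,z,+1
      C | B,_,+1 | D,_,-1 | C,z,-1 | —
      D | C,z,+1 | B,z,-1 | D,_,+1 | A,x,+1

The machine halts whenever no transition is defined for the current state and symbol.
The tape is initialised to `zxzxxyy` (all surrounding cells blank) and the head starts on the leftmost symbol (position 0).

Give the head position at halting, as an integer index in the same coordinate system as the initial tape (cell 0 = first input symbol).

4

A | [z]xzxxyy   read z → write y, move +1, go to C
C | y[x]zxxyy   read x → write _, move +1, go to B
B | y_[z]xxyy   read z → write y, move +1, go to A
A | y_y[x]xyy   read x → write z, move -1, go to D
D | y_[y]zxyy   read y → write z, move -1, go to B
B | y[_]zzxyy   read _ → write z, move +1, go to A
A | yz[z]zxyy   read z → write y, move +1, go to C
C | yzy[z]xyy   read z → write z, move -1, go to C
C | yz[y]zxyy   read y → write _, move -1, go to D
D | y[z]_zxyy   read z → write _, move +1, go to D
D | y_[_]zxyy   read _ → write x, move +1, go to A
A | y_x[z]xyy   read z → write y, move +1, go to C
C | y_xy[x]yy   read x → write _, move +1, go to B
B | y_xy_[y]y   read y → write z, move -1, go to C
C | y_xy[_]zy
At halt the head is at cell 4.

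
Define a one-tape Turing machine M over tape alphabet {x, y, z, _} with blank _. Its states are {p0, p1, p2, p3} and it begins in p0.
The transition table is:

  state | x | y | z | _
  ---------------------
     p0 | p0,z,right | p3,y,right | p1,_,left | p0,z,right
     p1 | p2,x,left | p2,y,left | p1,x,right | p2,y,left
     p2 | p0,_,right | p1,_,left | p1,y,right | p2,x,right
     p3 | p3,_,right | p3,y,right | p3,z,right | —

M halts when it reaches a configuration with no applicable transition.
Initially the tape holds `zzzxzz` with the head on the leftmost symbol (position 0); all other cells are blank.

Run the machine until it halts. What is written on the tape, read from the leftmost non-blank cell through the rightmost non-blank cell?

state=p0 head=0 tape=___[z]zzxzz_   (p0,z)→(p1,_,left)
state=p1 head=-1 tape=__[_]_zzxzz_   (p1,_)→(p2,y,left)
state=p2 head=-2 tape=_[_]y_zzxzz_   (p2,_)→(p2,x,right)
state=p2 head=-1 tape=_x[y]_zzxzz_   (p2,y)→(p1,_,left)
state=p1 head=-2 tape=_[x]__zzxzz_   (p1,x)→(p2,x,left)
state=p2 head=-3 tape=[_]x__zzxzz_   (p2,_)→(p2,x,right)
state=p2 head=-2 tape=x[x]__zzxzz_   (p2,x)→(p0,_,right)
state=p0 head=-1 tape=x_[_]_zzxzz_   (p0,_)→(p0,z,right)
state=p0 head=0 tape=x_z[_]zzxzz_   (p0,_)→(p0,z,right)
state=p0 head=1 tape=x_zz[z]zxzz_   (p0,z)→(p1,_,left)
state=p1 head=0 tape=x_z[z]_zxzz_   (p1,z)→(p1,x,right)
state=p1 head=1 tape=x_zx[_]zxzz_   (p1,_)→(p2,y,left)
state=p2 head=0 tape=x_z[x]yzxzz_   (p2,x)→(p0,_,right)
state=p0 head=1 tape=x_z_[y]zxzz_   (p0,y)→(p3,y,right)
state=p3 head=2 tape=x_z_y[z]xzz_   (p3,z)→(p3,z,right)
state=p3 head=3 tape=x_z_yz[x]zz_   (p3,x)→(p3,_,right)
state=p3 head=4 tape=x_z_yz_[z]z_   (p3,z)→(p3,z,right)
state=p3 head=5 tape=x_z_yz_z[z]_   (p3,z)→(p3,z,right)
state=p3 head=6 tape=x_z_yz_zz[_]
The non-blank tape span at halt is x_z_yz_zz.

x_z_yz_zz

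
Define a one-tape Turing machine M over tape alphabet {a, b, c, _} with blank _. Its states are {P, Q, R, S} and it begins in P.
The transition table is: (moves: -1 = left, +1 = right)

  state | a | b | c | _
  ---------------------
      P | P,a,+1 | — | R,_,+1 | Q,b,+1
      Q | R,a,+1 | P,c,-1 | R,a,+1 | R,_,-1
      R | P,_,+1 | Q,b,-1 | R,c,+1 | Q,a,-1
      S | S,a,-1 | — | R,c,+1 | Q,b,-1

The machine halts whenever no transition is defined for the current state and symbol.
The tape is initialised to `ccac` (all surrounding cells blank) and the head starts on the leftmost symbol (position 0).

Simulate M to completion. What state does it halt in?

P

P | [c]cac____   read c → write _, move +1, go to R
R | _[c]ac____   read c → write c, move +1, go to R
R | _c[a]c____   read a → write _, move +1, go to P
P | _c_[c]____   read c → write _, move +1, go to R
R | _c__[_]___   read _ → write a, move -1, go to Q
Q | _c_[_]a___   read _ → write _, move -1, go to R
R | _c[_]_a___   read _ → write a, move -1, go to Q
Q | _[c]a_a___   read c → write a, move +1, go to R
R | _a[a]_a___   read a → write _, move +1, go to P
P | _a_[_]a___   read _ → write b, move +1, go to Q
Q | _a_b[a]___   read a → write a, move +1, go to R
R | _a_ba[_]__   read _ → write a, move -1, go to Q
Q | _a_b[a]a__   read a → write a, move +1, go to R
R | _a_ba[a]__   read a → write _, move +1, go to P
P | _a_ba_[_]_   read _ → write b, move +1, go to Q
Q | _a_ba_b[_]   read _ → write _, move -1, go to R
R | _a_ba_[b]_   read b → write b, move -1, go to Q
Q | _a_ba[_]b_   read _ → write _, move -1, go to R
R | _a_b[a]_b_   read a → write _, move +1, go to P
P | _a_b_[_]b_   read _ → write b, move +1, go to Q
Q | _a_b_b[b]_   read b → write c, move -1, go to P
P | _a_b_[b]c_
No transition is defined for (P, b); M halts in state P.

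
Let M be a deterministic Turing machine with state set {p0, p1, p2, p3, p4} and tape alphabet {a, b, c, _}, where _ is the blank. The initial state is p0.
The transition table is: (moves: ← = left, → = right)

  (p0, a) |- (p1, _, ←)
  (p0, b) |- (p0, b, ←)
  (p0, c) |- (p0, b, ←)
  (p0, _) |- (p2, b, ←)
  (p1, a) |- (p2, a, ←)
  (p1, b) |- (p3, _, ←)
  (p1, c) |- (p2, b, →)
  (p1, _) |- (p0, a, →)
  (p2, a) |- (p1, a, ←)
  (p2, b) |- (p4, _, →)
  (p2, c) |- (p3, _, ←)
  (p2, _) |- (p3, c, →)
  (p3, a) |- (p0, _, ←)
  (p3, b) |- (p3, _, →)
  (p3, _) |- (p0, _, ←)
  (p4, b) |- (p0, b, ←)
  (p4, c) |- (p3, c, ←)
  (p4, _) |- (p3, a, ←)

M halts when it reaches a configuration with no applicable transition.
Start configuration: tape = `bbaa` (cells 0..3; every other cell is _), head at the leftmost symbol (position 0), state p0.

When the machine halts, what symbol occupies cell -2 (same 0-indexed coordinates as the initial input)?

b

state=p0 head=0 tape=____[b]baa   (p0,b)→(p0,b,←)
state=p0 head=-1 tape=___[_]bbaa   (p0,_)→(p2,b,←)
state=p2 head=-2 tape=__[_]bbbaa   (p2,_)→(p3,c,→)
state=p3 head=-1 tape=__c[b]bbaa   (p3,b)→(p3,_,→)
state=p3 head=0 tape=__c_[b]baa   (p3,b)→(p3,_,→)
state=p3 head=1 tape=__c__[b]aa   (p3,b)→(p3,_,→)
state=p3 head=2 tape=__c___[a]a   (p3,a)→(p0,_,←)
state=p0 head=1 tape=__c__[_]_a   (p0,_)→(p2,b,←)
state=p2 head=0 tape=__c_[_]b_a   (p2,_)→(p3,c,→)
state=p3 head=1 tape=__c_c[b]_a   (p3,b)→(p3,_,→)
state=p3 head=2 tape=__c_c_[_]a   (p3,_)→(p0,_,←)
state=p0 head=1 tape=__c_c[_]_a   (p0,_)→(p2,b,←)
state=p2 head=0 tape=__c_[c]b_a   (p2,c)→(p3,_,←)
state=p3 head=-1 tape=__c[_]_b_a   (p3,_)→(p0,_,←)
state=p0 head=-2 tape=__[c]__b_a   (p0,c)→(p0,b,←)
state=p0 head=-3 tape=_[_]b__b_a   (p0,_)→(p2,b,←)
state=p2 head=-4 tape=[_]bb__b_a   (p2,_)→(p3,c,→)
state=p3 head=-3 tape=c[b]b__b_a   (p3,b)→(p3,_,→)
state=p3 head=-2 tape=c_[b]__b_a   (p3,b)→(p3,_,→)
state=p3 head=-1 tape=c__[_]_b_a   (p3,_)→(p0,_,←)
state=p0 head=-2 tape=c_[_]__b_a   (p0,_)→(p2,b,←)
state=p2 head=-3 tape=c[_]b__b_a   (p2,_)→(p3,c,→)
state=p3 head=-2 tape=cc[b]__b_a   (p3,b)→(p3,_,→)
state=p3 head=-1 tape=cc_[_]_b_a   (p3,_)→(p0,_,←)
state=p0 head=-2 tape=cc[_]__b_a   (p0,_)→(p2,b,←)
state=p2 head=-3 tape=c[c]b__b_a   (p2,c)→(p3,_,←)
state=p3 head=-4 tape=[c]_b__b_a
Cell -2 holds b when M halts.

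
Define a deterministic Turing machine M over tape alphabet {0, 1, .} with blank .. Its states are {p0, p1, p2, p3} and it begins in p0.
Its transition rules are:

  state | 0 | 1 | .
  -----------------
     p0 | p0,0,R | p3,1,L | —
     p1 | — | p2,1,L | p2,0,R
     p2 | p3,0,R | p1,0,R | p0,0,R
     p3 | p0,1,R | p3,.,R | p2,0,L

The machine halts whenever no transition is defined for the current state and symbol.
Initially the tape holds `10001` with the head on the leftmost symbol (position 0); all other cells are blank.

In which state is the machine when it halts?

p0

p0 | ..[1]0001..   read 1 → write 1, move L, go to p3
p3 | .[.]10001..   read . → write 0, move L, go to p2
p2 | [.]010001..   read . → write 0, move R, go to p0
p0 | 0[0]10001..   read 0 → write 0, move R, go to p0
p0 | 00[1]0001..   read 1 → write 1, move L, go to p3
p3 | 0[0]10001..   read 0 → write 1, move R, go to p0
p0 | 01[1]0001..   read 1 → write 1, move L, go to p3
p3 | 0[1]10001..   read 1 → write ., move R, go to p3
p3 | 0.[1]0001..   read 1 → write ., move R, go to p3
p3 | 0..[0]001..   read 0 → write 1, move R, go to p0
p0 | 0..1[0]01..   read 0 → write 0, move R, go to p0
p0 | 0..10[0]1..   read 0 → write 0, move R, go to p0
p0 | 0..100[1]..   read 1 → write 1, move L, go to p3
p3 | 0..10[0]1..   read 0 → write 1, move R, go to p0
p0 | 0..101[1]..   read 1 → write 1, move L, go to p3
p3 | 0..10[1]1..   read 1 → write ., move R, go to p3
p3 | 0..10.[1]..   read 1 → write ., move R, go to p3
p3 | 0..10..[.].   read . → write 0, move L, go to p2
p2 | 0..10.[.]0.   read . → write 0, move R, go to p0
p0 | 0..10.0[0].   read 0 → write 0, move R, go to p0
p0 | 0..10.00[.]
No transition is defined for (p0, .); M halts in state p0.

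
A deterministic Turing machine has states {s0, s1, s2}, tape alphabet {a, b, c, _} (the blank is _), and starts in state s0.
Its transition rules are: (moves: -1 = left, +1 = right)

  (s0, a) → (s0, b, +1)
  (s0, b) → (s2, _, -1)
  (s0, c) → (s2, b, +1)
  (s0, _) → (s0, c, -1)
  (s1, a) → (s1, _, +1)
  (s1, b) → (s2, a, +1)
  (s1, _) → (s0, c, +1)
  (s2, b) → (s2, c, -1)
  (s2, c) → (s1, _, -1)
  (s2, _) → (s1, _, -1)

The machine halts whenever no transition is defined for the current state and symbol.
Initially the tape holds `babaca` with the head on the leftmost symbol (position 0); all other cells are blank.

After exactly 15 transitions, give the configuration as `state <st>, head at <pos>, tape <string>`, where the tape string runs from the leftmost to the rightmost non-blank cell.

state s1, head at -1, tape a_abaca

state=s0 head=0 tape=__[b]abaca   (s0,b)→(s2,_,-1)
state=s2 head=-1 tape=_[_]_abaca   (s2,_)→(s1,_,-1)
state=s1 head=-2 tape=[_]__abaca   (s1,_)→(s0,c,+1)
state=s0 head=-1 tape=c[_]_abaca   (s0,_)→(s0,c,-1)
state=s0 head=-2 tape=[c]c_abaca   (s0,c)→(s2,b,+1)
state=s2 head=-1 tape=b[c]_abaca   (s2,c)→(s1,_,-1)
state=s1 head=-2 tape=[b]__abaca   (s1,b)→(s2,a,+1)
state=s2 head=-1 tape=a[_]_abaca   (s2,_)→(s1,_,-1)
state=s1 head=-2 tape=[a]__abaca   (s1,a)→(s1,_,+1)
state=s1 head=-1 tape=_[_]_abaca   (s1,_)→(s0,c,+1)
state=s0 head=0 tape=_c[_]abaca   (s0,_)→(s0,c,-1)
state=s0 head=-1 tape=_[c]cabaca   (s0,c)→(s2,b,+1)
state=s2 head=0 tape=_b[c]abaca   (s2,c)→(s1,_,-1)
state=s1 head=-1 tape=_[b]_abaca   (s1,b)→(s2,a,+1)
state=s2 head=0 tape=_a[_]abaca   (s2,_)→(s1,_,-1)
state=s1 head=-1 tape=_[a]_abaca
After 15 steps: state s1, head at -1, tape a_abaca.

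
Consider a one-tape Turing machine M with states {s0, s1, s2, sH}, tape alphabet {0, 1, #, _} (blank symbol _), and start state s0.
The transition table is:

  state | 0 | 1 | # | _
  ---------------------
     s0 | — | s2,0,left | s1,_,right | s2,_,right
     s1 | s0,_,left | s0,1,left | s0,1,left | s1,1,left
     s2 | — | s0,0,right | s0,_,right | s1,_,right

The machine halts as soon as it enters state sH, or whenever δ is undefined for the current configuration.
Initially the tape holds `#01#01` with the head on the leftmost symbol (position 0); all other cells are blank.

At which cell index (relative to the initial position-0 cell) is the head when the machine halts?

s0 | [#]01#01___   read # → write _, move right, go to s1
s1 | _[0]1#01___   read 0 → write _, move left, go to s0
s0 | [_]_1#01___   read _ → write _, move right, go to s2
s2 | _[_]1#01___   read _ → write _, move right, go to s1
s1 | __[1]#01___   read 1 → write 1, move left, go to s0
s0 | _[_]1#01___   read _ → write _, move right, go to s2
s2 | __[1]#01___   read 1 → write 0, move right, go to s0
s0 | __0[#]01___   read # → write _, move right, go to s1
s1 | __0_[0]1___   read 0 → write _, move left, go to s0
s0 | __0[_]_1___   read _ → write _, move right, go to s2
s2 | __0_[_]1___   read _ → write _, move right, go to s1
s1 | __0__[1]___   read 1 → write 1, move left, go to s0
s0 | __0_[_]1___   read _ → write _, move right, go to s2
s2 | __0__[1]___   read 1 → write 0, move right, go to s0
s0 | __0__0[_]__   read _ → write _, move right, go to s2
s2 | __0__0_[_]_   read _ → write _, move right, go to s1
s1 | __0__0__[_]   read _ → write 1, move left, go to s1
s1 | __0__0_[_]1   read _ → write 1, move left, go to s1
s1 | __0__0[_]11   read _ → write 1, move left, go to s1
s1 | __0__[0]111   read 0 → write _, move left, go to s0
s0 | __0_[_]_111   read _ → write _, move right, go to s2
s2 | __0__[_]111   read _ → write _, move right, go to s1
s1 | __0___[1]11   read 1 → write 1, move left, go to s0
s0 | __0__[_]111   read _ → write _, move right, go to s2
s2 | __0___[1]11   read 1 → write 0, move right, go to s0
s0 | __0___0[1]1   read 1 → write 0, move left, go to s2
s2 | __0___[0]01
At halt the head is at cell 6.

6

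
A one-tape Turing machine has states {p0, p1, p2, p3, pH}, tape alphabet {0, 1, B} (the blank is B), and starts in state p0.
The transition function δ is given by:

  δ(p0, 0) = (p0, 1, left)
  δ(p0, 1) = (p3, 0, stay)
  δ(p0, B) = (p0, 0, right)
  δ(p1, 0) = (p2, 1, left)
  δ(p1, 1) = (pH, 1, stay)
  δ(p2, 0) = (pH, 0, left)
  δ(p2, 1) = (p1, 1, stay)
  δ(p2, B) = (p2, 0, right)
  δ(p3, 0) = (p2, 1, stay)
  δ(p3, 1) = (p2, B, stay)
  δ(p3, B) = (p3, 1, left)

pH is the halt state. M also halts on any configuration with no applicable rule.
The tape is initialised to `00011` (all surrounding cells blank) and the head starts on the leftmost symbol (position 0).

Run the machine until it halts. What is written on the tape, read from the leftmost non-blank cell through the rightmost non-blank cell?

010011

p0 | B[0]0011   read 0 → write 1, move left, go to p0
p0 | [B]10011   read B → write 0, move right, go to p0
p0 | 0[1]0011   read 1 → write 0, move stay, go to p3
p3 | 0[0]0011   read 0 → write 1, move stay, go to p2
p2 | 0[1]0011   read 1 → write 1, move stay, go to p1
p1 | 0[1]0011   read 1 → write 1, move stay, go to pH
pH | 0[1]0011
The non-blank tape span at halt is 010011.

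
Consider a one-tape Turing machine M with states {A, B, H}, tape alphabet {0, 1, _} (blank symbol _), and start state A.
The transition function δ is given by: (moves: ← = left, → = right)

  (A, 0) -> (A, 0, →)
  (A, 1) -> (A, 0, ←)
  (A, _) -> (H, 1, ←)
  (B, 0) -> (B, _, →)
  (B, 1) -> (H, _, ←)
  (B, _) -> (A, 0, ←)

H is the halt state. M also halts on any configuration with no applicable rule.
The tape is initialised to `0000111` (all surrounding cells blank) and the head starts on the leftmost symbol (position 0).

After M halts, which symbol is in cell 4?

0

state=A head=0 tape=[0]000111_   (A,0)→(A,0,→)
state=A head=1 tape=0[0]00111_   (A,0)→(A,0,→)
state=A head=2 tape=00[0]0111_   (A,0)→(A,0,→)
state=A head=3 tape=000[0]111_   (A,0)→(A,0,→)
state=A head=4 tape=0000[1]11_   (A,1)→(A,0,←)
state=A head=3 tape=000[0]011_   (A,0)→(A,0,→)
state=A head=4 tape=0000[0]11_   (A,0)→(A,0,→)
state=A head=5 tape=00000[1]1_   (A,1)→(A,0,←)
state=A head=4 tape=0000[0]01_   (A,0)→(A,0,→)
state=A head=5 tape=00000[0]1_   (A,0)→(A,0,→)
state=A head=6 tape=000000[1]_   (A,1)→(A,0,←)
state=A head=5 tape=00000[0]0_   (A,0)→(A,0,→)
state=A head=6 tape=000000[0]_   (A,0)→(A,0,→)
state=A head=7 tape=0000000[_]   (A,_)→(H,1,←)
state=H head=6 tape=000000[0]1
Cell 4 holds 0 when M halts.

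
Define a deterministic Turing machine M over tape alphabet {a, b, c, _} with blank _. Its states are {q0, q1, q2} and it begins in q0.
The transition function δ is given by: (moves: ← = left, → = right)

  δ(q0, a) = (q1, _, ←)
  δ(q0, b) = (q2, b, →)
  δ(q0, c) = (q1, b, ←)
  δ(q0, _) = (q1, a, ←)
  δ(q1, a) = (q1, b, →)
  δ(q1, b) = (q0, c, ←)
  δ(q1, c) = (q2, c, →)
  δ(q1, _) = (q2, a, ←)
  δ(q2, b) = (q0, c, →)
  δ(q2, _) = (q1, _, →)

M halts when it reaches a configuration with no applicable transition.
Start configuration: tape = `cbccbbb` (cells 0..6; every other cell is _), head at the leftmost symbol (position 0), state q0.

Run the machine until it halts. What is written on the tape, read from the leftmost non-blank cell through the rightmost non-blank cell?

q0 | __[c]bccbbb   read c → write b, move ←, go to q1
q1 | _[_]bbccbbb   read _ → write a, move ←, go to q2
q2 | [_]abbccbbb   read _ → write _, move →, go to q1
q1 | _[a]bbccbbb   read a → write b, move →, go to q1
q1 | _b[b]bccbbb   read b → write c, move ←, go to q0
q0 | _[b]cbccbbb   read b → write b, move →, go to q2
q2 | _b[c]bccbbb
The non-blank tape span at halt is bcbccbbb.

bcbccbbb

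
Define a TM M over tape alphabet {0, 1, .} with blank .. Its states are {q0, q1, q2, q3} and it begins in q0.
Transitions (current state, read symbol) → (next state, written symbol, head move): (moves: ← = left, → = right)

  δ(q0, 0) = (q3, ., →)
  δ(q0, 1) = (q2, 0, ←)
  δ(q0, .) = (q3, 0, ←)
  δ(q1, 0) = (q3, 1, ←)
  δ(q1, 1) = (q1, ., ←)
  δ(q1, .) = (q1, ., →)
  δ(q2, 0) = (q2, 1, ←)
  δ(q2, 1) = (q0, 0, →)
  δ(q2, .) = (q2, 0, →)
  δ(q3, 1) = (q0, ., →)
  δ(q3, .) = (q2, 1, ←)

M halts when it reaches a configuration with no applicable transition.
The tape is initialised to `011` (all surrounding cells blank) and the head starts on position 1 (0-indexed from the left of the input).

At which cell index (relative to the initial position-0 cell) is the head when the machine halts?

q0 | .0[1]1...   read 1 → write 0, move ←, go to q2
q2 | .[0]01...   read 0 → write 1, move ←, go to q2
q2 | [.]101...   read . → write 0, move →, go to q2
q2 | 0[1]01...   read 1 → write 0, move →, go to q0
q0 | 00[0]1...   read 0 → write ., move →, go to q3
q3 | 00.[1]...   read 1 → write ., move →, go to q0
q0 | 00..[.]..   read . → write 0, move ←, go to q3
q3 | 00.[.]0..   read . → write 1, move ←, go to q2
q2 | 00[.]10..   read . → write 0, move →, go to q2
q2 | 000[1]0..   read 1 → write 0, move →, go to q0
q0 | 0000[0]..   read 0 → write ., move →, go to q3
q3 | 0000.[.].   read . → write 1, move ←, go to q2
q2 | 0000[.]1.   read . → write 0, move →, go to q2
q2 | 00000[1].   read 1 → write 0, move →, go to q0
q0 | 000000[.]   read . → write 0, move ←, go to q3
q3 | 00000[0]0
At halt the head is at cell 4.

4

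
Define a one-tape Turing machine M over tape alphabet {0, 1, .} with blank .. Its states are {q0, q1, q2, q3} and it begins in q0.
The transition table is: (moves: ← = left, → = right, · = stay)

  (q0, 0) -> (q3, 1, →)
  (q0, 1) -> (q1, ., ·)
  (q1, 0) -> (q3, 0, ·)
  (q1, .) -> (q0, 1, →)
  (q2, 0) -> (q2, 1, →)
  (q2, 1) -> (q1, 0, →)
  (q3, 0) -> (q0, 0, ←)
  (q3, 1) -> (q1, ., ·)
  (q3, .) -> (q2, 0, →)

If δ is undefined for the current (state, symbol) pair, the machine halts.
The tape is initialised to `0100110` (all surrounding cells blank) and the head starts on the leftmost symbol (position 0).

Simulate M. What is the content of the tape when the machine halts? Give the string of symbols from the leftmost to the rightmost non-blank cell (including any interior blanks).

11111110

q0 | [0]100110..   read 0 → write 1, move →, go to q3
q3 | 1[1]00110..   read 1 → write ., move ·, go to q1
q1 | 1[.]00110..   read . → write 1, move →, go to q0
q0 | 11[0]0110..   read 0 → write 1, move →, go to q3
q3 | 111[0]110..   read 0 → write 0, move ←, go to q0
q0 | 11[1]0110..   read 1 → write ., move ·, go to q1
q1 | 11[.]0110..   read . → write 1, move →, go to q0
q0 | 111[0]110..   read 0 → write 1, move →, go to q3
q3 | 1111[1]10..   read 1 → write ., move ·, go to q1
q1 | 1111[.]10..   read . → write 1, move →, go to q0
q0 | 11111[1]0..   read 1 → write ., move ·, go to q1
q1 | 11111[.]0..   read . → write 1, move →, go to q0
q0 | 111111[0]..   read 0 → write 1, move →, go to q3
q3 | 1111111[.].   read . → write 0, move →, go to q2
q2 | 11111110[.]
The non-blank tape span at halt is 11111110.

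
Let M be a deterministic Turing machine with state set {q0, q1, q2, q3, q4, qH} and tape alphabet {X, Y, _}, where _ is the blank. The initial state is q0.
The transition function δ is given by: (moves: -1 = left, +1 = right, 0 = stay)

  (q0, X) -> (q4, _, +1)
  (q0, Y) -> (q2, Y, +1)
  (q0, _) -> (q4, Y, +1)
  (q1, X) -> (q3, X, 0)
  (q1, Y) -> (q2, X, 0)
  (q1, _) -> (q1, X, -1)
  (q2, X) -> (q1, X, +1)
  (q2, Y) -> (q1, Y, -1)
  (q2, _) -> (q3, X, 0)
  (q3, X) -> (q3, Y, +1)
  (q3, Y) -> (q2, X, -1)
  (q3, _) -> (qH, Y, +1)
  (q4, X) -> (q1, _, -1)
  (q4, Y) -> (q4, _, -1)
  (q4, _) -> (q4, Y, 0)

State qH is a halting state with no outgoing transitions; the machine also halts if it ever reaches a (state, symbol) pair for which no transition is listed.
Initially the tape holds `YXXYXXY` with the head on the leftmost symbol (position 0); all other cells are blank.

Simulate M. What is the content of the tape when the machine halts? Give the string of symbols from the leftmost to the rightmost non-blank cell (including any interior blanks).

state=q0 head=0 tape=[Y]XXYXXY__   (q0,Y)→(q2,Y,+1)
state=q2 head=1 tape=Y[X]XYXXY__   (q2,X)→(q1,X,+1)
state=q1 head=2 tape=YX[X]YXXY__   (q1,X)→(q3,X,0)
state=q3 head=2 tape=YX[X]YXXY__   (q3,X)→(q3,Y,+1)
state=q3 head=3 tape=YXY[Y]XXY__   (q3,Y)→(q2,X,-1)
state=q2 head=2 tape=YX[Y]XXXY__   (q2,Y)→(q1,Y,-1)
state=q1 head=1 tape=Y[X]YXXXY__   (q1,X)→(q3,X,0)
state=q3 head=1 tape=Y[X]YXXXY__   (q3,X)→(q3,Y,+1)
state=q3 head=2 tape=YY[Y]XXXY__   (q3,Y)→(q2,X,-1)
state=q2 head=1 tape=Y[Y]XXXXY__   (q2,Y)→(q1,Y,-1)
state=q1 head=0 tape=[Y]YXXXXY__   (q1,Y)→(q2,X,0)
state=q2 head=0 tape=[X]YXXXXY__   (q2,X)→(q1,X,+1)
state=q1 head=1 tape=X[Y]XXXXY__   (q1,Y)→(q2,X,0)
state=q2 head=1 tape=X[X]XXXXY__   (q2,X)→(q1,X,+1)
state=q1 head=2 tape=XX[X]XXXY__   (q1,X)→(q3,X,0)
state=q3 head=2 tape=XX[X]XXXY__   (q3,X)→(q3,Y,+1)
state=q3 head=3 tape=XXY[X]XXY__   (q3,X)→(q3,Y,+1)
state=q3 head=4 tape=XXYY[X]XY__   (q3,X)→(q3,Y,+1)
state=q3 head=5 tape=XXYYY[X]Y__   (q3,X)→(q3,Y,+1)
state=q3 head=6 tape=XXYYYY[Y]__   (q3,Y)→(q2,X,-1)
state=q2 head=5 tape=XXYYY[Y]X__   (q2,Y)→(q1,Y,-1)
state=q1 head=4 tape=XXYY[Y]YX__   (q1,Y)→(q2,X,0)
state=q2 head=4 tape=XXYY[X]YX__   (q2,X)→(q1,X,+1)
state=q1 head=5 tape=XXYYX[Y]X__   (q1,Y)→(q2,X,0)
state=q2 head=5 tape=XXYYX[X]X__   (q2,X)→(q1,X,+1)
state=q1 head=6 tape=XXYYXX[X]__   (q1,X)→(q3,X,0)
state=q3 head=6 tape=XXYYXX[X]__   (q3,X)→(q3,Y,+1)
state=q3 head=7 tape=XXYYXXY[_]_   (q3,_)→(qH,Y,+1)
state=qH head=8 tape=XXYYXXYY[_]
The non-blank tape span at halt is XXYYXXYY.

XXYYXXYY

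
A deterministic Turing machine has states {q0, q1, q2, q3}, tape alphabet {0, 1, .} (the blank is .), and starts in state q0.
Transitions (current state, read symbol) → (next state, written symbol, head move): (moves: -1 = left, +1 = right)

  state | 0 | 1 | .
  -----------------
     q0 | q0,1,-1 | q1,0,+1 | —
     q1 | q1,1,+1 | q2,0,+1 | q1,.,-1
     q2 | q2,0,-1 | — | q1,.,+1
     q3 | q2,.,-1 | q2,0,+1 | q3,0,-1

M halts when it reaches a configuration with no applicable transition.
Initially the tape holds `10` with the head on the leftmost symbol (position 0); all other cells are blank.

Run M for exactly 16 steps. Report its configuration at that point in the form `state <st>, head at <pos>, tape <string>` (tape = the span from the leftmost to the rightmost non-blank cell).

state q2, head at 2, tape 00

q0 | [1]0..   read 1 → write 0, move +1, go to q1
q1 | 0[0]..   read 0 → write 1, move +1, go to q1
q1 | 01[.].   read . → write ., move -1, go to q1
q1 | 0[1]..   read 1 → write 0, move +1, go to q2
q2 | 00[.].   read . → write ., move +1, go to q1
q1 | 00.[.]   read . → write ., move -1, go to q1
q1 | 00[.].   read . → write ., move -1, go to q1
q1 | 0[0]..   read 0 → write 1, move +1, go to q1
q1 | 01[.].   read . → write ., move -1, go to q1
q1 | 0[1]..   read 1 → write 0, move +1, go to q2
q2 | 00[.].   read . → write ., move +1, go to q1
q1 | 00.[.]   read . → write ., move -1, go to q1
q1 | 00[.].   read . → write ., move -1, go to q1
q1 | 0[0]..   read 0 → write 1, move +1, go to q1
q1 | 01[.].   read . → write ., move -1, go to q1
q1 | 0[1]..   read 1 → write 0, move +1, go to q2
q2 | 00[.].
After 16 steps: state q2, head at 2, tape 00.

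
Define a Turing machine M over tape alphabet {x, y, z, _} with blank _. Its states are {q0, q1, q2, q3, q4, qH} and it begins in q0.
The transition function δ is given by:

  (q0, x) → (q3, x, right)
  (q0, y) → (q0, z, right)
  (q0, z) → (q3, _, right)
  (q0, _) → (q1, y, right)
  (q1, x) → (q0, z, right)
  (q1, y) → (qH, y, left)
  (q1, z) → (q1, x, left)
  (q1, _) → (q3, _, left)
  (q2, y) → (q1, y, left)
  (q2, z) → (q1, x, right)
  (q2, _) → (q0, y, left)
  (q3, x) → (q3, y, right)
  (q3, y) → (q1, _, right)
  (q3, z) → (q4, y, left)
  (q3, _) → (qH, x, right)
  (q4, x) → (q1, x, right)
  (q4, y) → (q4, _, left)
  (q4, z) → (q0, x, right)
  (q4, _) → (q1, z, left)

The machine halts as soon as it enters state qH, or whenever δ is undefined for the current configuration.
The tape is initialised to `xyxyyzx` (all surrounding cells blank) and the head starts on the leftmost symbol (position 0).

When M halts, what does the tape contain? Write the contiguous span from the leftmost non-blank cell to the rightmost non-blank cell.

state=q0 head=0 tape=[x]yxyyzx__   (q0,x)→(q3,x,right)
state=q3 head=1 tape=x[y]xyyzx__   (q3,y)→(q1,_,right)
state=q1 head=2 tape=x_[x]yyzx__   (q1,x)→(q0,z,right)
state=q0 head=3 tape=x_z[y]yzx__   (q0,y)→(q0,z,right)
state=q0 head=4 tape=x_zz[y]zx__   (q0,y)→(q0,z,right)
state=q0 head=5 tape=x_zzz[z]x__   (q0,z)→(q3,_,right)
state=q3 head=6 tape=x_zzz_[x]__   (q3,x)→(q3,y,right)
state=q3 head=7 tape=x_zzz_y[_]_   (q3,_)→(qH,x,right)
state=qH head=8 tape=x_zzz_yx[_]
The non-blank tape span at halt is x_zzz_yx.

x_zzz_yx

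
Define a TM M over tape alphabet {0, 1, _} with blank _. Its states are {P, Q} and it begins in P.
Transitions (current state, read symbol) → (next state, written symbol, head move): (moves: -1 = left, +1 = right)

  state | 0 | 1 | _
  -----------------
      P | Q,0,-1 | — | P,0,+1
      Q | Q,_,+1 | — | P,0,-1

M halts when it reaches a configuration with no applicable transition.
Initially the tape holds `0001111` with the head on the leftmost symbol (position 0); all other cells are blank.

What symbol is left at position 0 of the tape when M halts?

P | __[0]001111   read 0 → write 0, move -1, go to Q
Q | _[_]0001111   read _ → write 0, move -1, go to P
P | [_]00001111   read _ → write 0, move +1, go to P
P | 0[0]0001111   read 0 → write 0, move -1, go to Q
Q | [0]00001111   read 0 → write _, move +1, go to Q
Q | _[0]0001111   read 0 → write _, move +1, go to Q
Q | __[0]001111   read 0 → write _, move +1, go to Q
Q | ___[0]01111   read 0 → write _, move +1, go to Q
Q | ____[0]1111   read 0 → write _, move +1, go to Q
Q | _____[1]111
Cell 0 holds _ when M halts.

_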